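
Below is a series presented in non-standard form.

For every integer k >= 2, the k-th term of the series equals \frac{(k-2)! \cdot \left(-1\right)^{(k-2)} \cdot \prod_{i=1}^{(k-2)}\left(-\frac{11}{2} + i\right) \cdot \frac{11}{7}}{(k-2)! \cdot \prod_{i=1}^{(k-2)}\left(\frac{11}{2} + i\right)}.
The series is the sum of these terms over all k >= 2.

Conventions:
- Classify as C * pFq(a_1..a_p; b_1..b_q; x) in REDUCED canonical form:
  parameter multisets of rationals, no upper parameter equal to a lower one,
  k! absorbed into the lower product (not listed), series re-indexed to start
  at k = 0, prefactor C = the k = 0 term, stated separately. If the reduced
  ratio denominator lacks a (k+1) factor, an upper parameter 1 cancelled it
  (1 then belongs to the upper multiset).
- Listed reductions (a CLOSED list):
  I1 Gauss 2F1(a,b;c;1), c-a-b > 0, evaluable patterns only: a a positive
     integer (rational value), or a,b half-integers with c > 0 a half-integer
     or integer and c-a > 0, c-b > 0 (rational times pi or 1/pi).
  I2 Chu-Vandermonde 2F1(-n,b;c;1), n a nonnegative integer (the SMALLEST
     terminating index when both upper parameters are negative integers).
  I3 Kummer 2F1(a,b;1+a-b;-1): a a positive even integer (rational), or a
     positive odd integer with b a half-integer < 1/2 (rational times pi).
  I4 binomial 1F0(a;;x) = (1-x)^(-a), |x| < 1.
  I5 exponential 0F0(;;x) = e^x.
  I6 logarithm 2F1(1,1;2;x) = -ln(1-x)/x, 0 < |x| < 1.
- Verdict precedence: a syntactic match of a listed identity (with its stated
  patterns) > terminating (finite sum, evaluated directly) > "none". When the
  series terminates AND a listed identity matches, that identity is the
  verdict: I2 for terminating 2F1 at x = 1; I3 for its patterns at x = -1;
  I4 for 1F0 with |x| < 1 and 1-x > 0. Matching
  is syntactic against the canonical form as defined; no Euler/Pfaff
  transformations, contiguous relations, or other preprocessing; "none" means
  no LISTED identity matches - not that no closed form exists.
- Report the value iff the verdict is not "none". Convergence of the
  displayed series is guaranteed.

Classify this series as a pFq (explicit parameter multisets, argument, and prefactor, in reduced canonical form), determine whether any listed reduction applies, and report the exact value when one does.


Key step: t_0 being \frac{11}{7}, the running product (C = 11/7, x = -1) telescopes to a rising factorial.
Term ratio: r(k) = -1 * (k-\frac{9}{2}) (k+1) / [(k+\frac{13}{2}) (k+1)] - rational in k, leading ratio -1; with t_0 = \frac{11}{7}, classification follows.

With C = \frac{11}{7}: the canonical form is 2F1(-\frac{9}{2}, 1; \frac{13}{2}; -1). Verdict: Kummer (I3) matches (x = -1; c = \frac{13}{2} equals 1+a-b for upper {-\frac{9}{2}, 1}: listed pattern). Sum: \frac{1089}{1024} \cdot \pi.


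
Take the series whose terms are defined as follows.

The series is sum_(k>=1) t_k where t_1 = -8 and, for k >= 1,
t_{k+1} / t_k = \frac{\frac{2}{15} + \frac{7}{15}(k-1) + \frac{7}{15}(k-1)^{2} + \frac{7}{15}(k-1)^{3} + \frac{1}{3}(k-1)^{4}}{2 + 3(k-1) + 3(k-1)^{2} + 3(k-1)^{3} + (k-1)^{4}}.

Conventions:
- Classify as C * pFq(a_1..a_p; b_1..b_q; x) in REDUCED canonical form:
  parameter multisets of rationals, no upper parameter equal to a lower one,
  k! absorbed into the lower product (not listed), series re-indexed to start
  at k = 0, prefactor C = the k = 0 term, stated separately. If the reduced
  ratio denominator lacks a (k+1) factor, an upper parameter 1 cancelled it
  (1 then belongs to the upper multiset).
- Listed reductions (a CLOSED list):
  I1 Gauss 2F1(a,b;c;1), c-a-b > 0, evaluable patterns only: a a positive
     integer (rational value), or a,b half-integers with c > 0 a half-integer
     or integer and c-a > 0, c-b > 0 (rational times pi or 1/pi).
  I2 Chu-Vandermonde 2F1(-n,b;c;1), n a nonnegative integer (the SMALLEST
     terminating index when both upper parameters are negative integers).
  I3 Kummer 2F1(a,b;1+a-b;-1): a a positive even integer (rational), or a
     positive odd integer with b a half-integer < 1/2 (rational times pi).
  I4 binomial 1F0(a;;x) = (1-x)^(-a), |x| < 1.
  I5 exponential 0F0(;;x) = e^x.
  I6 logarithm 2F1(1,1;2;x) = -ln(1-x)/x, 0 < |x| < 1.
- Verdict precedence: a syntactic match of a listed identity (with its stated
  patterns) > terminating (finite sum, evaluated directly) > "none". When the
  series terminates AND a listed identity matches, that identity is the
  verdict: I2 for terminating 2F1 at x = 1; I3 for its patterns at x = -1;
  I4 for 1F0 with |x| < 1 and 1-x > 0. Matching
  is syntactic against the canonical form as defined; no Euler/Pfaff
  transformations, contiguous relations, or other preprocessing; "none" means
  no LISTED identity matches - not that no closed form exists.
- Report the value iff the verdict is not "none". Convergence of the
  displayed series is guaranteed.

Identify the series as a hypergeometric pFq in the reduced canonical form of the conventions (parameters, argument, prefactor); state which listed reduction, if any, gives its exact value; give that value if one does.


Reduced: x = \frac{1}{3}, 2F1, upper = {\frac{2}{5}, 1}, lower = {2}, C = -8. Verdict: none. Every listed pattern misses the 2F1 form at \frac{1}{3}, upper {\frac{2}{5}, 1}.

First insight: with t_0 = -8, cancel k^2 + 1 from the displayed ratio first; then prefactor -8.
Consecutive-term ratio: r(k) = \frac{1}{3} * (k+\frac{2}{5}) (k+1) / [(k+2) (k+1)] - rational in k. x = \frac{1}{3}; t_0 = -8; negate the roots.


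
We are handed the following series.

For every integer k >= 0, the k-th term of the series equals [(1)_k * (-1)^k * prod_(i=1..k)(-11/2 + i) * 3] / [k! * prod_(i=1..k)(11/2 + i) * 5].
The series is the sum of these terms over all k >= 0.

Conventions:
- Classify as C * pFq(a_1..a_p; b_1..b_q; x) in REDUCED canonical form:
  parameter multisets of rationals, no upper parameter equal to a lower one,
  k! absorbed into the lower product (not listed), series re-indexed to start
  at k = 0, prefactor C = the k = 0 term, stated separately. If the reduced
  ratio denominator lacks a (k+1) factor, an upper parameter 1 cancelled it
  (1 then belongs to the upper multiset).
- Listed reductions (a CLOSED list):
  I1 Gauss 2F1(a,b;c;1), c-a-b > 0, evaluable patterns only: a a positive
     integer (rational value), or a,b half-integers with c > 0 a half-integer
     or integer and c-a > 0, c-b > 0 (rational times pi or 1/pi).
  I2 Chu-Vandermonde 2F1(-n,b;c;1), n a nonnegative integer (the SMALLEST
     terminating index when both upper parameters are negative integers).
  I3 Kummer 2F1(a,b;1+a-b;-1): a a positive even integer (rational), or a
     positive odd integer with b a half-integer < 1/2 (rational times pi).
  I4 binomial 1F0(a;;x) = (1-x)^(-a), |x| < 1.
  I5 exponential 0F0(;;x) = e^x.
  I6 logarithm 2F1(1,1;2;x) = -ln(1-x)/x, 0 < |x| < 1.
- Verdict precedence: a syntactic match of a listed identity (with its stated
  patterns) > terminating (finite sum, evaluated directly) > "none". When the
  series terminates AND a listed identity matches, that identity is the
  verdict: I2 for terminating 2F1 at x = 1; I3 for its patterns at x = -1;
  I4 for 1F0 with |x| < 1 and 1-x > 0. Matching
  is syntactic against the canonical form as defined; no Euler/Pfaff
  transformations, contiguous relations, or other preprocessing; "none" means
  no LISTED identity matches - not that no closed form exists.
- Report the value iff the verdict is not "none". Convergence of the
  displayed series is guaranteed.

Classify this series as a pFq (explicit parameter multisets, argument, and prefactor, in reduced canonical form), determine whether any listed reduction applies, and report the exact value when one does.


With C = 3/5: the canonical form is 2F1(-9/2, 1; 13/2; -1). Verdict: Kummer's theorem (I3) applies (x = -1; c = 13/2 equals 1+a-b for upper {-9/2, 1}: listed pattern). Sum: (2079/5120) * pi.

The tell: t_0 = 3/5 here, and the running product (C = 3/5) telescopes to a rising factorial.
Term ratio: r(k) = (-1) * (k-9/2) (k+1) / [(k+13/2) (k+1)] - rational; roots negated = parameters, x = (-1), C = 3/5.


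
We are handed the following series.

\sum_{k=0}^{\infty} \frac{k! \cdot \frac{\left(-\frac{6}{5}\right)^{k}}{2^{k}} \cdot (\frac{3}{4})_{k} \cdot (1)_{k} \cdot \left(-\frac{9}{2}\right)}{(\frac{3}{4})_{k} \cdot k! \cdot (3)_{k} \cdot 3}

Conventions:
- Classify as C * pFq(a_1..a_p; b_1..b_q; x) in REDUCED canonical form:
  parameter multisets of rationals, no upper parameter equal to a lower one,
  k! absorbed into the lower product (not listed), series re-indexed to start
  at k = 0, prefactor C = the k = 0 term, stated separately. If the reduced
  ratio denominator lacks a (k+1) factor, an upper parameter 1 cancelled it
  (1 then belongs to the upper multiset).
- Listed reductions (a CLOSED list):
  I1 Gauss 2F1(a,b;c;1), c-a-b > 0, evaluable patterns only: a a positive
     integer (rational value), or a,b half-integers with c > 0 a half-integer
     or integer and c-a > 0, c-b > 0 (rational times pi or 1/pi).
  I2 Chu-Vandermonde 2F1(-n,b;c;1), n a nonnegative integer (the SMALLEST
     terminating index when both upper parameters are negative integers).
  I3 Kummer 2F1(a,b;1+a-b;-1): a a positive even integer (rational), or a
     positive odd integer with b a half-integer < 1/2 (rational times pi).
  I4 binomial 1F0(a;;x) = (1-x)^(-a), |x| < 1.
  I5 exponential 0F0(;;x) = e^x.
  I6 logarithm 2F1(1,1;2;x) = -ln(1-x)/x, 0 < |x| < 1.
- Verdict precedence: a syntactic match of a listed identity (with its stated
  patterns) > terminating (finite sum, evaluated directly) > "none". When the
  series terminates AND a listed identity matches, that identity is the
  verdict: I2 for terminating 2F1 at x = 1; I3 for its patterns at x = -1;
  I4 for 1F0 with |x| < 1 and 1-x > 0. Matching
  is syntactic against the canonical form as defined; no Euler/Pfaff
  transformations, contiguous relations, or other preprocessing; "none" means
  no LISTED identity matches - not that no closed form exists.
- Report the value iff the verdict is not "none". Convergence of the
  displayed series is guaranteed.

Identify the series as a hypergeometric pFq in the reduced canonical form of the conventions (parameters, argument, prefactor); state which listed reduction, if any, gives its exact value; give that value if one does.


Structural cue: with t_0 = -\frac{3}{2}, the two k-th powers (C = -3/2, x = -3/5) combine into one argument.
Term ratio: r(k) = -\frac{3}{5} * (k+1) (k+1) / [(k+3) (k+1)] - poly over poly, x = -\frac{3}{5} from leading terms; C = -\frac{3}{2} at k = 0.

Prefactor -\frac{3}{2}, argument -\frac{3}{5}: 2F1 with upper {1, 1} over lower {3}. Verdict: none. A 2F1 with upper {1, 1} fits none of I1-I6 at x = -\frac{3}{5}; the sum runs forever.


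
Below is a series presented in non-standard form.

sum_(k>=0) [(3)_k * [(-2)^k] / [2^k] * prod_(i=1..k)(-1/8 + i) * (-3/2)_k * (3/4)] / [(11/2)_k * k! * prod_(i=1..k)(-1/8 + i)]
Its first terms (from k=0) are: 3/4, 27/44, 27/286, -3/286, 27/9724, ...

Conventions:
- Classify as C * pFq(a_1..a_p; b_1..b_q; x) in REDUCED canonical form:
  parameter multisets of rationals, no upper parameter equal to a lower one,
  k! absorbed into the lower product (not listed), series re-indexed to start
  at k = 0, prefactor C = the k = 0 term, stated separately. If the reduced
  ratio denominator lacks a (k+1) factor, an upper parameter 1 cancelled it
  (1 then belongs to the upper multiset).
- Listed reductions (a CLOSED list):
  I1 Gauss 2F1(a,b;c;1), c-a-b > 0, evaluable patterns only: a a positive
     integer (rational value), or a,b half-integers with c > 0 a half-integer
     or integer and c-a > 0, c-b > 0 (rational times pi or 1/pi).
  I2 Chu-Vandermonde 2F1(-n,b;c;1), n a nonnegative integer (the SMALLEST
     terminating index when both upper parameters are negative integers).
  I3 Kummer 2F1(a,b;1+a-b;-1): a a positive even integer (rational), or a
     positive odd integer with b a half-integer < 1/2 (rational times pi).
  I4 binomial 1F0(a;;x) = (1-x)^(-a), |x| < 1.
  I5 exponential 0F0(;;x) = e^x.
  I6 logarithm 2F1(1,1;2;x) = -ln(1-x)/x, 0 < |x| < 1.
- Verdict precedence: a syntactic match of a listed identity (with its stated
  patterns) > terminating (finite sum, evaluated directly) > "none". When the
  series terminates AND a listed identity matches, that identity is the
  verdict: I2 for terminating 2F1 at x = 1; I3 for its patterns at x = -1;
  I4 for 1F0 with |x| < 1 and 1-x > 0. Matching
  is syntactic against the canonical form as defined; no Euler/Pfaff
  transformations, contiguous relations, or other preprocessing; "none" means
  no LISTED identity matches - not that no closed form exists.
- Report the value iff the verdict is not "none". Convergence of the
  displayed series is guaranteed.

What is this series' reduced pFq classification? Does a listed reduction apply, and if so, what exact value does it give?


Key observation: from the first term 3/4: the two k-th powers (C = 3/4) combine into one argument.
Step ratio: r(k) = (-1) * (k-3/2) (k+3) / [(k+11/2) (k+1)] - rational; roots negated = parameters, x = (-1), C = 3/4.

This is 3/4 * 2F1(-3/2, 3; 11/2; -1) in reduced canonical form. Verdict: Kummer (I3) applies (x = -1; c = 11/2 equals 1+a-b for upper {-3/2, 3}: listed pattern). Value: (945/2048) * pi.


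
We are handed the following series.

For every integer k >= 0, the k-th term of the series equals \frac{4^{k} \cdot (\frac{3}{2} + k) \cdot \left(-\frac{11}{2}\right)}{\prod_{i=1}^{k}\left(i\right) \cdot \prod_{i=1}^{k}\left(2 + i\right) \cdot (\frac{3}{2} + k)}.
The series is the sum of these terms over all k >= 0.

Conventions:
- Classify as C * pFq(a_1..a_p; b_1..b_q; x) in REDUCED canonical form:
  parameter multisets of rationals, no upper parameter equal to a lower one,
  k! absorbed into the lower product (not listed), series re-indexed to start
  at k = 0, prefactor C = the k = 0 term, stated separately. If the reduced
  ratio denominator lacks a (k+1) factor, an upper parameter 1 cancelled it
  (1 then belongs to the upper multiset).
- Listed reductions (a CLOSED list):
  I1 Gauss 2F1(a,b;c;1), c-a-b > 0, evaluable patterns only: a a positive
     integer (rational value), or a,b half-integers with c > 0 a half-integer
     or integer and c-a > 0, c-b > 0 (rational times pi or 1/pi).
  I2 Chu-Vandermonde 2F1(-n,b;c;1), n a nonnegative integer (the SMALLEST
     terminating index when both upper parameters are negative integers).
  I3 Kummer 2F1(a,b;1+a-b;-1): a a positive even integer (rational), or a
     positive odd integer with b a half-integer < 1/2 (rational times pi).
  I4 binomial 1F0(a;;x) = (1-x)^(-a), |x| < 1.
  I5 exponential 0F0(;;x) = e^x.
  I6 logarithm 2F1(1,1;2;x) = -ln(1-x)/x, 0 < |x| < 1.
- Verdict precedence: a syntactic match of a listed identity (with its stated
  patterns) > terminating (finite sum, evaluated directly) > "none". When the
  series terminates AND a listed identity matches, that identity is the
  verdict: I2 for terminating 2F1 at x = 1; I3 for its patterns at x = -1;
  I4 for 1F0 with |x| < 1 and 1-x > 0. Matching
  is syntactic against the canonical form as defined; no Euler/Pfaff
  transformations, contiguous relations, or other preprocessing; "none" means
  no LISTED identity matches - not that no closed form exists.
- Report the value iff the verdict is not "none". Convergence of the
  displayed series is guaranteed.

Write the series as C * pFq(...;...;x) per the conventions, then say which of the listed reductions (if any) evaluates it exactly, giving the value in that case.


Classification (C = -\frac{11}{2}): 0F1 with upper {-}, lower {3}, argument x = 4. Verdict: none - this 0F1 at x = 4 matches no listed pattern, and upper {-} holds no stopper.

Key step: from the first term -\frac{11}{2}: the lower running product (C = -11/2) is a rising factorial.
Adjacent-term ratio: r(k) = 4 * 1 / [(k+3) (k+1)] - rational in k. x = 4; t_0 = -\frac{11}{2}; negate the roots.


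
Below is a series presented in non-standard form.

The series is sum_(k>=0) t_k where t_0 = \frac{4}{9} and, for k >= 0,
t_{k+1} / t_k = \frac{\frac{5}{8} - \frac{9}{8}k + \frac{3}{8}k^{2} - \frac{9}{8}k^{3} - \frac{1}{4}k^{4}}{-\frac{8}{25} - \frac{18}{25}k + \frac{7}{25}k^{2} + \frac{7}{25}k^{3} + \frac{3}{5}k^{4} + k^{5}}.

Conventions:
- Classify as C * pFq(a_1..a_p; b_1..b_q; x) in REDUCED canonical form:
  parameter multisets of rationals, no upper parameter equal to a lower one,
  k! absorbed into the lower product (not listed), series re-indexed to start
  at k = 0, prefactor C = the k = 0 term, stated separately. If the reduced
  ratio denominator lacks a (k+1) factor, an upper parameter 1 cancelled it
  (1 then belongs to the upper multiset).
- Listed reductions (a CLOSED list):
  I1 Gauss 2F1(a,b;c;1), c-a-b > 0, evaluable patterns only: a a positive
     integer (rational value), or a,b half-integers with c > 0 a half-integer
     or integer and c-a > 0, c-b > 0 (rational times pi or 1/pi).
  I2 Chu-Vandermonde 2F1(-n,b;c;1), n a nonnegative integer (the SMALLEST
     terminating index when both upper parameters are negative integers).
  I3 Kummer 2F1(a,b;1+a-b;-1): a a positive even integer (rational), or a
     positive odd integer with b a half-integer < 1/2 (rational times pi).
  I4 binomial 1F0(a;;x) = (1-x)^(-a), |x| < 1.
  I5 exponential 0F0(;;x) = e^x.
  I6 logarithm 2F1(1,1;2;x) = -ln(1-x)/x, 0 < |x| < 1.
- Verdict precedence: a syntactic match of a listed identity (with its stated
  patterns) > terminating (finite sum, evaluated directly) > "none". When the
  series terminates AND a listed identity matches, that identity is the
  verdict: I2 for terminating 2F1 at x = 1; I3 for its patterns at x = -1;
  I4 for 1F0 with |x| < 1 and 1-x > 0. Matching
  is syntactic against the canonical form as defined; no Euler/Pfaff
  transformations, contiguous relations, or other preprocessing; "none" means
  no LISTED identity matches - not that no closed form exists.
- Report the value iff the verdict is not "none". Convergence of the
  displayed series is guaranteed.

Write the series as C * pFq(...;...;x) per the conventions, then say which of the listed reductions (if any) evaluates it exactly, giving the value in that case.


At argument -\frac{1}{4}: a 2F2 with upper {-\frac{1}{2}, 5}, lower {-\frac{4}{5}, \frac{2}{5}}, scaled by C = \frac{4}{9}. Verdict: none. Every listed pattern misses the 2F2 form at -\frac{1}{4}, upper {-\frac{1}{2}, 5}.

Key observation: x = -\frac{1}{4} and cancel k^2 + 1 from the displayed ratio first; then C = 4/9.
Consecutive-term ratio: r(k) = -\frac{1}{4} * (k-\frac{1}{2}) (k+5) / [(k-\frac{4}{5}) (k+\frac{2}{5}) (k+1)] ; factor over Q: parameters, x = -\frac{1}{4}, and C = \frac{4}{9}.


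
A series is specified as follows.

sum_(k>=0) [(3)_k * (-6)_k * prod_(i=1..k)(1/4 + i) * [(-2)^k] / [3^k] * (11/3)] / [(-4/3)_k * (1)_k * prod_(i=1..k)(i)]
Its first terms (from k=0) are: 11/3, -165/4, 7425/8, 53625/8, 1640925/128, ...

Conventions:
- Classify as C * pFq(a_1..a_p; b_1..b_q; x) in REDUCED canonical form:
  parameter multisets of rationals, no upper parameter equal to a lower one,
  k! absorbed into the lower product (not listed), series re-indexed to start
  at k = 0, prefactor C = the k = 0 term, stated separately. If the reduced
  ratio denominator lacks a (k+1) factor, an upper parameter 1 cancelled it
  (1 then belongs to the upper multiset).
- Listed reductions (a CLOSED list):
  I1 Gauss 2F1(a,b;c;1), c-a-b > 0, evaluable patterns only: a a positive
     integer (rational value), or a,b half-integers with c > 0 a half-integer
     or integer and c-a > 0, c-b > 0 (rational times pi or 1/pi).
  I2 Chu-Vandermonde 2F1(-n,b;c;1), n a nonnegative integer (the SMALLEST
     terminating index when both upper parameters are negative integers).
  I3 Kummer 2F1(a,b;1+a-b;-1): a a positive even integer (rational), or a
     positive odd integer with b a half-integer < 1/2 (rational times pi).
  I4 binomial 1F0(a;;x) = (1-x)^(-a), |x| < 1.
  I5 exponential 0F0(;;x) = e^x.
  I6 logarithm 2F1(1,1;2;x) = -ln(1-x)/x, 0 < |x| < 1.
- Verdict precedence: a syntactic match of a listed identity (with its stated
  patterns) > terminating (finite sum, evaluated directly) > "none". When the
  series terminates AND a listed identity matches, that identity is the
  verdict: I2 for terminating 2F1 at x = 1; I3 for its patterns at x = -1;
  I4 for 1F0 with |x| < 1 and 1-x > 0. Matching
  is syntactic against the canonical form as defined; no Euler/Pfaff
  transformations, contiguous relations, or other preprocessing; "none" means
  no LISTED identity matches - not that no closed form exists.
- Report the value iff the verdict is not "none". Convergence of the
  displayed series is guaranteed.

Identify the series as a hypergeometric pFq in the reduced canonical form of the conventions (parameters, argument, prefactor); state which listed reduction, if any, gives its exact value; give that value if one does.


Reduced: x = -2/3, 3F2, upper = {-6, 5/4, 3}, lower = {-4/3, 1}, C = 11/3. Verdict: terminating. (-6)_k vanishes past k = 6, leaving a 7-term sum, computed directly. Sum: 24741359/768.

Structural cue: t_0 being 11/3, the product of the first k integers (C = 11/3, x = -2/3) is k!.
Term ratio: r(k) = (-2/3) * (k-6) (k+5/4) (k+3) / [(k-4/3) (k+1) (k+1)] - rational; roots negated = parameters, x = (-2/3), C = 11/3.


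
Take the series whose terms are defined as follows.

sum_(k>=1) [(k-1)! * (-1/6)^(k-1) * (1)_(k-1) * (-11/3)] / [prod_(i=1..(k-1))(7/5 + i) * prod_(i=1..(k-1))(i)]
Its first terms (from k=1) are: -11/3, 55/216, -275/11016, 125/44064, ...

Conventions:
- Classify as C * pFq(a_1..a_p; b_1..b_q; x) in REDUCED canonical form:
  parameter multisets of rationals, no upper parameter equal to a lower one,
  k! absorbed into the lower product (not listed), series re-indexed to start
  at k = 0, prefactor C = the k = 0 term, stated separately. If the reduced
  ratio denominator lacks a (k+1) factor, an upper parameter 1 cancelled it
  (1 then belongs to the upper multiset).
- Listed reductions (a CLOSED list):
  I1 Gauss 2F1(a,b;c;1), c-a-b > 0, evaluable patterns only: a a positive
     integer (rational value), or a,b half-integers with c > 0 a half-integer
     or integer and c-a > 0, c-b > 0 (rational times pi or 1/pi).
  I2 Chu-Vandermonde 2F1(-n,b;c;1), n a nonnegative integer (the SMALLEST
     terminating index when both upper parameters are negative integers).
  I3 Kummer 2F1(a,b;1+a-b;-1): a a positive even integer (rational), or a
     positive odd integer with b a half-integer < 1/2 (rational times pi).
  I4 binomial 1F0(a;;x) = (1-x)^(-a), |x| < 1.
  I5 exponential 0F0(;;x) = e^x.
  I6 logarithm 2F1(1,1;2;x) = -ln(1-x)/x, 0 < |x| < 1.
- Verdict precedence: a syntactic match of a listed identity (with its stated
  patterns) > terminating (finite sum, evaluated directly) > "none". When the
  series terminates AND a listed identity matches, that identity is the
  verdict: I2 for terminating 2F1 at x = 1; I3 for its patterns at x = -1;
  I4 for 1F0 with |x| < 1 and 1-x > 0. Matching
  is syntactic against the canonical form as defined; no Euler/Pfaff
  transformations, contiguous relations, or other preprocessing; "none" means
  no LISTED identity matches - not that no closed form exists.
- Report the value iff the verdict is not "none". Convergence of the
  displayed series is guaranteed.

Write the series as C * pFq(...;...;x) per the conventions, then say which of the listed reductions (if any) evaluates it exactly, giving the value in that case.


Reduced: x = -1/6, 2F1, upper = {1, 1}, lower = {12/5}, C = -11/3. Verdict: none. No listed pattern accepts 2F1(1, 1; 12/5; -1/6).

Structural cue: x = (-1/6) and the factorial ratio (C = -11/3) (k+a-1)!/(a-1)! is a rising factorial (a)_k.
Adjacent-term ratio: r(k) = (-1/6) * (k+1) (k+1) / [(k+12/5) (k+1)] - rational in k, leading ratio (-1/6); with t_0 = -11/3, classification follows.


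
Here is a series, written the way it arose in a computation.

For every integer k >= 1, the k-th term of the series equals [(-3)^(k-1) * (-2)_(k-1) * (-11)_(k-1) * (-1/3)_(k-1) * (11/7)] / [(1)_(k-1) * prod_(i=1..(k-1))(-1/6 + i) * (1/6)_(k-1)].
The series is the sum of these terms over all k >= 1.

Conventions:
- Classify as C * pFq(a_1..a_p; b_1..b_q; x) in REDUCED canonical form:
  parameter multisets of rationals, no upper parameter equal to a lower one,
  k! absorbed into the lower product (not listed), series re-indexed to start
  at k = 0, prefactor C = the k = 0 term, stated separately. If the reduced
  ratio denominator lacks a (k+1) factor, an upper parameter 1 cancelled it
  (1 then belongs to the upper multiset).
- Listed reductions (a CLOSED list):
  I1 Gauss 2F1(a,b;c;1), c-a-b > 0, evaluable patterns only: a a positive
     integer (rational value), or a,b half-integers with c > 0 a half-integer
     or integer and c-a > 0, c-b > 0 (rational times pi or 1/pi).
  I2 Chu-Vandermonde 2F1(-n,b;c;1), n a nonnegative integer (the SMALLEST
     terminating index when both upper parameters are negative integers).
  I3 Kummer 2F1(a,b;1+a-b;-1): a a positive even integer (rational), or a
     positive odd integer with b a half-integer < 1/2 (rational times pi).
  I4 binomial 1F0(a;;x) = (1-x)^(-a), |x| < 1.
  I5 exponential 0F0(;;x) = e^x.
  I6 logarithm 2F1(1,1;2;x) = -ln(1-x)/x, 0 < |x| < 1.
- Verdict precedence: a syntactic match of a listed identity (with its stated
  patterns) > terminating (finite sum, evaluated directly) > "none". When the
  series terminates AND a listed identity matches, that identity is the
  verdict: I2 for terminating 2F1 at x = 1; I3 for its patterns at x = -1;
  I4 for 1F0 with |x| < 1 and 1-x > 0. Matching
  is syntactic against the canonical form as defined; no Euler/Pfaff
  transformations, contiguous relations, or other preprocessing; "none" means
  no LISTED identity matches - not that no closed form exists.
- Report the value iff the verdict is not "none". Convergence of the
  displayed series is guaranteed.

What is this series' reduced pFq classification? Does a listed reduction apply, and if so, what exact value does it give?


Reduced: x = -3, 3F2, upper = {-11, -2, -1/3}, lower = {1/6, 5/6}, C = 11/7. Verdict: terminating - no listed pattern fits, but -2 in the upper list cuts the series at k = 2; direct evaluation. Hence: -223751/245.

First insight: t_0 = 11/7 here, and (1)_k (C = 11/7, x = -3) is k! itself.
Consecutive-term ratio: r(k) = (-3) * (k-11) (k-2) (k-1/3) / [(k+1/6) (k+5/6) (k+1)] ; factor over Q: parameters, x = (-3), and C = 11/7.


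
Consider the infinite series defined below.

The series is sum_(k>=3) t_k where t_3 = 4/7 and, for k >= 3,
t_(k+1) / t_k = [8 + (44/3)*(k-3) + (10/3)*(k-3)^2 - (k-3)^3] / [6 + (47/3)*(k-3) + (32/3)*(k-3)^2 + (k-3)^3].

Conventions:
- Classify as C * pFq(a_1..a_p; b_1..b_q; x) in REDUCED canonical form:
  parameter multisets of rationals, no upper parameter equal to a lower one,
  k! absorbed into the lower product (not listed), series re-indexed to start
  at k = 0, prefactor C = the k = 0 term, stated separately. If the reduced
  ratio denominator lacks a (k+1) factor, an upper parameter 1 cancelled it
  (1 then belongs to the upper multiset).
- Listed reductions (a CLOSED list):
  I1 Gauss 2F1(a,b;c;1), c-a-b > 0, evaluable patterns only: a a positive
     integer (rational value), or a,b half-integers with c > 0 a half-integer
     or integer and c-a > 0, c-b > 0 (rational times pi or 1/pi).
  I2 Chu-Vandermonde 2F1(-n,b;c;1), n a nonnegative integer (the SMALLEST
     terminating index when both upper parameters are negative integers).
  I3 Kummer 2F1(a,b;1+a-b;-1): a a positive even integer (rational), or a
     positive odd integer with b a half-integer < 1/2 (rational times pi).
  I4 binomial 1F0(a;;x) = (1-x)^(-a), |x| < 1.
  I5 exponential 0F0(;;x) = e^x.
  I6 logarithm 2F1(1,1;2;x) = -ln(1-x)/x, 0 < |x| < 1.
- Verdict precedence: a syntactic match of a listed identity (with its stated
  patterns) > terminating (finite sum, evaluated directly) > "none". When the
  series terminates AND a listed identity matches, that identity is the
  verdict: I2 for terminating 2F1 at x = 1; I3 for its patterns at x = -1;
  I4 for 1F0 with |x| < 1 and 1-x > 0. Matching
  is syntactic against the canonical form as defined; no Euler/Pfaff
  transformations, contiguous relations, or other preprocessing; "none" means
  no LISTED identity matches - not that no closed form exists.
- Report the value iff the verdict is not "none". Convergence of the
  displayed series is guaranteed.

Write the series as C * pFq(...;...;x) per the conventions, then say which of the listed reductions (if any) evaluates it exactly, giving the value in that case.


At argument -1: a 2F1 with upper {-6, 2}, lower {9}, scaled by C = 4/7. Verdict (x = -1): Kummer (I3) applies (x = -1; c = 9 equals 1+a-b for upper {-6, 2}: listed pattern). Exact value: 16/7.

First insight: with t_0 = 4/7, the ratio is unreduced: k + 2/3 divides both sides (prefactor 4/7).
Ratio: r(k) = (-1) * (k-6) (k+2) / [(k+9) (k+1)] - rational in k. x = (-1); t_0 = 4/7; negate the roots.


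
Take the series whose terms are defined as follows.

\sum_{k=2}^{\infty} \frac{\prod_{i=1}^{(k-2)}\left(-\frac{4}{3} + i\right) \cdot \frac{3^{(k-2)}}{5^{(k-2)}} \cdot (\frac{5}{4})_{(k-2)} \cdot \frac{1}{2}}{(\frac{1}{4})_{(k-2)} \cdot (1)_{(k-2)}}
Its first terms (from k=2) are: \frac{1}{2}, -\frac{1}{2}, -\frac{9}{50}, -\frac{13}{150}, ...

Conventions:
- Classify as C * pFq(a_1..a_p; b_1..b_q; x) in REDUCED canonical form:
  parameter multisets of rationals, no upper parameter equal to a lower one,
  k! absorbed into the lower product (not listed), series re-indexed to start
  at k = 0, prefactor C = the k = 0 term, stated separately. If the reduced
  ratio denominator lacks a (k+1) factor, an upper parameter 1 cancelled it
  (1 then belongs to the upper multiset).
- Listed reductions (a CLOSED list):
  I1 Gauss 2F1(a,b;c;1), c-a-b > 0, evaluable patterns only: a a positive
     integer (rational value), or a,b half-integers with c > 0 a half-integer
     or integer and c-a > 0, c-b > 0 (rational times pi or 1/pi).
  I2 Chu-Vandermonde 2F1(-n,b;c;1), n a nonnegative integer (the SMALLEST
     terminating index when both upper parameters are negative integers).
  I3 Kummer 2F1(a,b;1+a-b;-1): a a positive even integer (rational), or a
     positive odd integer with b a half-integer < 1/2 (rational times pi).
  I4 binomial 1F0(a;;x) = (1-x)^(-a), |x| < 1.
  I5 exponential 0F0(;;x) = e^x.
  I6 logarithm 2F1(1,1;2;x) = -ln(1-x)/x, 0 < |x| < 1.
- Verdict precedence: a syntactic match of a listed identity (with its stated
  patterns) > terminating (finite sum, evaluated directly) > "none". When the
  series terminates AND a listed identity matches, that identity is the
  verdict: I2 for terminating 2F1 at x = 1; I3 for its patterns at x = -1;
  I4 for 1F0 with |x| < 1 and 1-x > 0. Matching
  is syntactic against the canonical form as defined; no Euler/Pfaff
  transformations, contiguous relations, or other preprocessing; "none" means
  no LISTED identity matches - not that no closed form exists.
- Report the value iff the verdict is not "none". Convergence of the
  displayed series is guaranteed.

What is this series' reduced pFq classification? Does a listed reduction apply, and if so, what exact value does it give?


Classification (C = \frac{1}{2}): 2F1 with upper {-\frac{1}{3}, \frac{5}{4}}, lower {\frac{1}{4}}, argument x = \frac{3}{5}. Verdict: none here - no I1-I6 shape fits x = \frac{3}{5} with lower {\frac{1}{4}}.

The tell: t_0 = \frac{1}{2} here, and (1)_k (C = 1/2, x = 3/5) is k! itself.
Term ratio: r(k) = \frac{3}{5} * (k-\frac{1}{3}) (k+\frac{5}{4}) / [(k+\frac{1}{4}) (k+1)] - rational in k. x = \frac{3}{5}; t_0 = \frac{1}{2}; negate the roots.


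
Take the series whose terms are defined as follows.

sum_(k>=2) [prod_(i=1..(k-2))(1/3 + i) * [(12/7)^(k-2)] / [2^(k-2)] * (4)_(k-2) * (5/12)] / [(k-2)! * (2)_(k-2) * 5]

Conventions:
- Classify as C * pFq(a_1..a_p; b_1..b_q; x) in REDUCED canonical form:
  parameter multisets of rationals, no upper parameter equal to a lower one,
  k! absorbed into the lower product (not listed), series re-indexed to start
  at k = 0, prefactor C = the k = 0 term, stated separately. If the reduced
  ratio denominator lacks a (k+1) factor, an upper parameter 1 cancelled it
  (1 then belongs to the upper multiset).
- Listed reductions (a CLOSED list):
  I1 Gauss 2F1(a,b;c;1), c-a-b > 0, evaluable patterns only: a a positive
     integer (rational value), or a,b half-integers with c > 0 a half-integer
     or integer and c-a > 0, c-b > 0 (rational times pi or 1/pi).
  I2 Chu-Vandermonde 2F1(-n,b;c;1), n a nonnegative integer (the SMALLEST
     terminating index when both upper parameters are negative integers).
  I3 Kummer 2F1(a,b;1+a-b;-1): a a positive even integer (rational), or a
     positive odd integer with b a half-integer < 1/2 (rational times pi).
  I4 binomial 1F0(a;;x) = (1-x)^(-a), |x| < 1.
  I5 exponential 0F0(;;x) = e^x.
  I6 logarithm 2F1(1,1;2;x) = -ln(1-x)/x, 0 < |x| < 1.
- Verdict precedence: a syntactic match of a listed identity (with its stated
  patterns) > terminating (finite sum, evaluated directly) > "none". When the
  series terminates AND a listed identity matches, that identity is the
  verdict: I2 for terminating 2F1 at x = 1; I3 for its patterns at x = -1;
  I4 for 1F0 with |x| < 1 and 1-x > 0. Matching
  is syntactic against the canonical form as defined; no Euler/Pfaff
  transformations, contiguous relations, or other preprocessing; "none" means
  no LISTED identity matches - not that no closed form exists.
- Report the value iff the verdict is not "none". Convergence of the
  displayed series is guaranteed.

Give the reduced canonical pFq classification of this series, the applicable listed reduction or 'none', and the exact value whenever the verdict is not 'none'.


x = 6/7 here; the reduced form reads 2F1, upper {4/3, 4}, lower {2}, C = 1/12. Verdict: none. Every listed pattern misses the 2F1 form at 6/7, upper {4/3, 4}.

The tell: t_0 = 1/12 here, and the constant factors (C = 1/12) combine into one prefactor.
Ratio: r(k) = (6/7) * (k+4/3) (k+4) / [(k+2) (k+1)] ; factor over Q: parameters, x = (6/7), and C = 1/12.


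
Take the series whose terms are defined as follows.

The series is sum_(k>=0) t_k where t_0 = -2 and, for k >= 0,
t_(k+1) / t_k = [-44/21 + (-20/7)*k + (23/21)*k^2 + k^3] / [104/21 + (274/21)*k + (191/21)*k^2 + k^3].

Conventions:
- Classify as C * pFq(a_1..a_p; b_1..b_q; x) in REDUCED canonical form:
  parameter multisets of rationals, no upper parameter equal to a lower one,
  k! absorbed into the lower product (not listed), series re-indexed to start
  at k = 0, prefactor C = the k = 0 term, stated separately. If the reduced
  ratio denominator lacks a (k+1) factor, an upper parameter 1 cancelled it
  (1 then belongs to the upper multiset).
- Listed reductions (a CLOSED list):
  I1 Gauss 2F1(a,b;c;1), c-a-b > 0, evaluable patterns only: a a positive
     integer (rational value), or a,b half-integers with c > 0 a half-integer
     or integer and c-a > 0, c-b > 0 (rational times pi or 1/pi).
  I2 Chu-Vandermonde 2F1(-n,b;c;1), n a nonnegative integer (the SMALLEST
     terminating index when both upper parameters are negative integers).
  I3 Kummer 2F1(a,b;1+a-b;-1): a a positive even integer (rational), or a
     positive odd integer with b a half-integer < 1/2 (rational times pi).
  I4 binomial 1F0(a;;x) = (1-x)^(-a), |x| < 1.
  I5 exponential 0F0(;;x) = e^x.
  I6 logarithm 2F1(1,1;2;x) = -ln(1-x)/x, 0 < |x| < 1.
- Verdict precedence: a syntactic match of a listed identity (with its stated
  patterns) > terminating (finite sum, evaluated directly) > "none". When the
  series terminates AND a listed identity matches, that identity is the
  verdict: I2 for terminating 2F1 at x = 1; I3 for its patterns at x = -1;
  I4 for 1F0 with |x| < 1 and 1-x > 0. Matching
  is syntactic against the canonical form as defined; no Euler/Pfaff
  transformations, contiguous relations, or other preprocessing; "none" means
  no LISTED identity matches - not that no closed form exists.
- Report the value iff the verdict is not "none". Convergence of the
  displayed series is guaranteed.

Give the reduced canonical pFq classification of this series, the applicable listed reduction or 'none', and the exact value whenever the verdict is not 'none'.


Classification (C = -2): 2F1 with upper {-11/7, 2}, lower {52/7}, argument x = 1. Verdict: the Gauss summation I1 matches (x = 1: the Gamma ratio telescopes since c-a-b = 7 > 0 and a = 2 in Z>0). Hence: -855/686.

The tell: from the first term -2: the expanded ratio factors over Q; prefactor -2, roots give parameters.
Term ratio: r(k) = 1 * (k-11/7) (k+2) / [(k+52/7) (k+1)] - rational in k, leading ratio 1; with t_0 = -2, classification follows.


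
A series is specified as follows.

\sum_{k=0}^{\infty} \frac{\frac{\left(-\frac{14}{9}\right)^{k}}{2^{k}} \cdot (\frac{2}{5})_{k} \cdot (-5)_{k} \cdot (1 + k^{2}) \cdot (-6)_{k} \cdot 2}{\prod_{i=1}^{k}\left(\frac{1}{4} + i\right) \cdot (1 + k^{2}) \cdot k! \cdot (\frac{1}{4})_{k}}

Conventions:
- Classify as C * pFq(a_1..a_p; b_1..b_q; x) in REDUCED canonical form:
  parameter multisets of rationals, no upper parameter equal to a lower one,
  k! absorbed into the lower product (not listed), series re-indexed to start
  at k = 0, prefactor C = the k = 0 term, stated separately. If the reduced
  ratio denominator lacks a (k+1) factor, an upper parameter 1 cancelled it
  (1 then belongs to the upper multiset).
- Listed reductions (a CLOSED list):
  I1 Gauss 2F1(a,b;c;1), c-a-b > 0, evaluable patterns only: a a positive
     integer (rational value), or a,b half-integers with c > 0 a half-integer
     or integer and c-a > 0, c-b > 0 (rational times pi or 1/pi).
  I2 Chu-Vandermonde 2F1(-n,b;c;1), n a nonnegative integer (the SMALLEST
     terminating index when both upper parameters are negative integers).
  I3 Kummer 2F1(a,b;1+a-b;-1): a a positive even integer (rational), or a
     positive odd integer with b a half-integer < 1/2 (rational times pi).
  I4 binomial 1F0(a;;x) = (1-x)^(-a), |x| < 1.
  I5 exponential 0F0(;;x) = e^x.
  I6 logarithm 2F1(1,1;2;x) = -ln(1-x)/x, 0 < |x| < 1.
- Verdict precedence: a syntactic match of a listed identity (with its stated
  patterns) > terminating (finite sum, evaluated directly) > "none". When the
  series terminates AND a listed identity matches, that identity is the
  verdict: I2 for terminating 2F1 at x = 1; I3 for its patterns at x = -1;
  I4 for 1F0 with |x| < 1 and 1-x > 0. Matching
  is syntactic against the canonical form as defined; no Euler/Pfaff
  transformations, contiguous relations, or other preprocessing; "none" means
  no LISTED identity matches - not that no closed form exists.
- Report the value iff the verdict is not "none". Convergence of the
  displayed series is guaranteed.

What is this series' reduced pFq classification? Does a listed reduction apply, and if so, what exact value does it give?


Canonical form: C = 2 times 3F2 with upper {-6, -5, \frac{2}{5}}, lower {\frac{1}{4}, \frac{5}{4}}, x = -\frac{7}{9}. Verdict: terminating - the sum ends at index 5 because -5 is a negative integer; exact evaluation follows. Exact value: \frac{24929717469026}{23856718640625}.

Key step: with t_0 = 2, striking the common factor k^2 + 1 reduces the term (prefactor 2).
Adjacent-term ratio: r(k) = -\frac{7}{9} * (k-6) (k-5) (k+\frac{2}{5}) / [(k+\frac{1}{4}) (k+\frac{5}{4}) (k+1)] - rational; roots negated = parameters, x = -\frac{7}{9}, C = 2.


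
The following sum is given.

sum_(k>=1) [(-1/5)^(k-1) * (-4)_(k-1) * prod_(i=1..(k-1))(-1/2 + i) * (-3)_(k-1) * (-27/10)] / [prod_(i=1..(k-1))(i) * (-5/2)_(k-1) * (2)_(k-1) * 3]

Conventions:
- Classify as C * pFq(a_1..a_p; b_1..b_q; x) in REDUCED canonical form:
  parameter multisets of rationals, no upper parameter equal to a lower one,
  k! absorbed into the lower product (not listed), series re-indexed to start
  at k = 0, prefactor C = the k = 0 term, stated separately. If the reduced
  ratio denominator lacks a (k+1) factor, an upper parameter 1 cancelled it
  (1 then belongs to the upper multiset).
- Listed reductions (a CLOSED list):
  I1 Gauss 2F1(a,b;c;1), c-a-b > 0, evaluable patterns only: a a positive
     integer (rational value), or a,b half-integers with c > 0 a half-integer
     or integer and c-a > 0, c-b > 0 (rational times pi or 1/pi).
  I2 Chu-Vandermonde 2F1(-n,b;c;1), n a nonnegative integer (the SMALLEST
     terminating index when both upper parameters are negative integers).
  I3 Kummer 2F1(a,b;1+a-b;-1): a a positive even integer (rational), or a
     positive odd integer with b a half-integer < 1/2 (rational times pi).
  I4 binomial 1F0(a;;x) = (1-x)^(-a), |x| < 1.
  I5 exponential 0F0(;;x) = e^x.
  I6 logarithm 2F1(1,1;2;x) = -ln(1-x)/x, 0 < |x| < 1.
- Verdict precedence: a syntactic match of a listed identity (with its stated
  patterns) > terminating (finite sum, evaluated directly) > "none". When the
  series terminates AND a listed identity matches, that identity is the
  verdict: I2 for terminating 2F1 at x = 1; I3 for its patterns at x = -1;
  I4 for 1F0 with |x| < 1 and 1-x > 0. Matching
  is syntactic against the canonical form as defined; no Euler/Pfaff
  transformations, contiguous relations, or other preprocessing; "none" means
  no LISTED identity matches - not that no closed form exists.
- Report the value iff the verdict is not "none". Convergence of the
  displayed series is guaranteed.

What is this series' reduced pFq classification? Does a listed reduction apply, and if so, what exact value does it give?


x = -1/5 here; the reduced form reads 3F2, upper {-4, -3, 1/2}, lower {-5/2, 2}, C = -9/10. Verdict: terminating at k = 3: the factor (-3)_k kills every later term; summing the 4 survivors is exact. Hence: -729/625.

The tell: t_0 being -9/10, the product of the first k integers (prefactor -9/10) is k!.
Adjacent-term ratio: r(k) = (-1/5) * (k-4) (k-3) (k+1/2) / [(k-5/2) (k+2) (k+1)] ; factor over Q: parameters, x = (-1/5), and C = -9/10.
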